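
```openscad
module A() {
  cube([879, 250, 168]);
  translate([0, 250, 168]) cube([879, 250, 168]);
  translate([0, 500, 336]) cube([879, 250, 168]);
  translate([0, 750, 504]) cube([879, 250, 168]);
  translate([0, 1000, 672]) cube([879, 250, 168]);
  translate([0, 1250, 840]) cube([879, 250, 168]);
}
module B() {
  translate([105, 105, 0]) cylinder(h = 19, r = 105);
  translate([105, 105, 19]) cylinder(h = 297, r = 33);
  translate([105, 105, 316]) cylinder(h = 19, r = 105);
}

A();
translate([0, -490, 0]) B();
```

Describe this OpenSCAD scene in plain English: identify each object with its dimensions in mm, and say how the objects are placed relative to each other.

A is a straight staircase of 6 solid steps. Each step is 879 mm wide (x), 250 mm deep (y, the going) and 168 mm tall (the rise). The first step rests on the floor; each subsequent step sits one going further in +y and one rise higher in +z, directly behind and above the previous step with no overlap.

B is a spool: two coaxial disc flanges of radius 105 mm and thickness 19 mm, joined by a core cylinder of radius 33 mm and height 297 mm. The lower flange rests on z = 0 and the three cylinders share a vertical axis.

The spool is on the floor beside the staircase on its −y side.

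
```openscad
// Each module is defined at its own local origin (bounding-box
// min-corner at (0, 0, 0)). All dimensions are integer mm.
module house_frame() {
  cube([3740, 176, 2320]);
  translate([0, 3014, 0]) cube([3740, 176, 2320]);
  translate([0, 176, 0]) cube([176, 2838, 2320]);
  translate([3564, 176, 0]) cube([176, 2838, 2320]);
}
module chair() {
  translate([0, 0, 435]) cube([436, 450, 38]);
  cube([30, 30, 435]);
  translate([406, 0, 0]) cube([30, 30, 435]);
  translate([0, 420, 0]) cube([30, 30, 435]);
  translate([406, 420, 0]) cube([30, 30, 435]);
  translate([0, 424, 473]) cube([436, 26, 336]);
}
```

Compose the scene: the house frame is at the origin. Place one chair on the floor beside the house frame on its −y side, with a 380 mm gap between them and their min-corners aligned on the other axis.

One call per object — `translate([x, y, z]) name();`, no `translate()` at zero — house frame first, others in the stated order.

house_frame();
translate([0, -830, 0]) chair();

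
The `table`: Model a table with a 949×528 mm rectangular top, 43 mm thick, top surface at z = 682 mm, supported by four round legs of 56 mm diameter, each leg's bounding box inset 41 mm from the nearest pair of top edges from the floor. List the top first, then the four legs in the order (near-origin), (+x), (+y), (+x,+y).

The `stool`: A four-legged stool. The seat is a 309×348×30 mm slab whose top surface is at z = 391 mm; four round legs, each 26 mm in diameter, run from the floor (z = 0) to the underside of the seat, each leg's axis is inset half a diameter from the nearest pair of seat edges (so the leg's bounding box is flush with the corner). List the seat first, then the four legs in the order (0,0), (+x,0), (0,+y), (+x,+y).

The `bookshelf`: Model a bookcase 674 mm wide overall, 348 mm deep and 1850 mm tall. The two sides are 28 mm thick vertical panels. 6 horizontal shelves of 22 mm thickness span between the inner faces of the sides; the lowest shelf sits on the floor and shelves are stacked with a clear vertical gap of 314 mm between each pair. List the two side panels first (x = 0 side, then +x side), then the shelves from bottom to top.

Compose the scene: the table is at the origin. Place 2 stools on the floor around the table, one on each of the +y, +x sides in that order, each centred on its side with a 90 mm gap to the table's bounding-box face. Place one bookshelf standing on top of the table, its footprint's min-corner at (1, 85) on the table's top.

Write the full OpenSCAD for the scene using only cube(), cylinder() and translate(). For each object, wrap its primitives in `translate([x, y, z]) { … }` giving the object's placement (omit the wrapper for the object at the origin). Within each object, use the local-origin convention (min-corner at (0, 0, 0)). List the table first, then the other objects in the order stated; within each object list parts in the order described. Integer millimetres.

translate([0, 0, 639]) cube([949, 528, 43]);
translate([69, 69, 0]) cylinder(h = 639, r = 28);
translate([880, 69, 0]) cylinder(h = 639, r = 28);
translate([69, 459, 0]) cylinder(h = 639, r = 28);
translate([880, 459, 0]) cylinder(h = 639, r = 28);
translate([320, 618, 0]) {
  translate([0, 0, 361]) cube([309, 348, 30]);
  translate([13, 13, 0]) cylinder(h = 361, r = 13);
  translate([296, 13, 0]) cylinder(h = 361, r = 13);
  translate([13, 335, 0]) cylinder(h = 361, r = 13);
  translate([296, 335, 0]) cylinder(h = 361, r = 13);
}
translate([1039, 90, 0]) {
  translate([0, 0, 361]) cube([309, 348, 30]);
  translate([13, 13, 0]) cylinder(h = 361, r = 13);
  translate([296, 13, 0]) cylinder(h = 361, r = 13);
  translate([13, 335, 0]) cylinder(h = 361, r = 13);
  translate([296, 335, 0]) cylinder(h = 361, r = 13);
}
translate([1, 85, 682]) {
  cube([28, 348, 1850]);
  translate([646, 0, 0]) cube([28, 348, 1850]);
  translate([28, 0, 0]) cube([618, 348, 22]);
  translate([28, 0, 336]) cube([618, 348, 22]);
  translate([28, 0, 672]) cube([618, 348, 22]);
  translate([28, 0, 1008]) cube([618, 348, 22]);
  translate([28, 0, 1344]) cube([618, 348, 22]);
  translate([28, 0, 1680]) cube([618, 348, 22]);
}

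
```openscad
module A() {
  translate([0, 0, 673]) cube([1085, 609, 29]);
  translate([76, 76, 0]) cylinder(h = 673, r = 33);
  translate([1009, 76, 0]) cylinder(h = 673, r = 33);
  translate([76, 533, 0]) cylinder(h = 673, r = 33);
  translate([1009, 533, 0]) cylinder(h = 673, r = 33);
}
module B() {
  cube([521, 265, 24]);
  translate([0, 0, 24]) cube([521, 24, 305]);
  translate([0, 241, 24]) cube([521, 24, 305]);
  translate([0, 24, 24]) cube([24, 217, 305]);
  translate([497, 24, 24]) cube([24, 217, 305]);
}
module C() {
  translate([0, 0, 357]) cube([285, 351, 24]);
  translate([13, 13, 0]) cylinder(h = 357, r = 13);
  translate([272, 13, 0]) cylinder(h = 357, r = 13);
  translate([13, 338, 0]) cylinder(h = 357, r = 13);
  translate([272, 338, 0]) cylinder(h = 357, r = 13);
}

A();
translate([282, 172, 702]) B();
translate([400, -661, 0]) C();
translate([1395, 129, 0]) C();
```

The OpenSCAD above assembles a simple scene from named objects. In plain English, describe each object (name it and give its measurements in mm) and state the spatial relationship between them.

A is a rectangular dining table. The top is 1085×609×29 mm with its upper surface at z = 702 mm. It stands on four round legs of 66 mm diameter, each leg's bounding box inset 43 mm from the nearest pair of top edges, running from the floor to the underside of the top.

B is an open-topped rectangular box: outside dimensions 521×265×329 mm, with a uniform wall and base thickness of 24 mm. The base is a full 521×265 slab on the floor; four walls sit on top of the base. The front and back walls (the −y and +y sides) span the full width; the two side walls fit between them.

C is a four-legged stool. The seat is 285×351 mm, 24 mm thick, top at z = 381 mm. It stands on four round legs, each 26 mm in diameter, from z = 0 to the seat underside, each leg's axis is inset half a diameter from the nearest pair of seat edges (so the leg's bounding box is flush with the corner).

The open box is on top of the table, centred. Two stools sit around the table at the −y, +x sides.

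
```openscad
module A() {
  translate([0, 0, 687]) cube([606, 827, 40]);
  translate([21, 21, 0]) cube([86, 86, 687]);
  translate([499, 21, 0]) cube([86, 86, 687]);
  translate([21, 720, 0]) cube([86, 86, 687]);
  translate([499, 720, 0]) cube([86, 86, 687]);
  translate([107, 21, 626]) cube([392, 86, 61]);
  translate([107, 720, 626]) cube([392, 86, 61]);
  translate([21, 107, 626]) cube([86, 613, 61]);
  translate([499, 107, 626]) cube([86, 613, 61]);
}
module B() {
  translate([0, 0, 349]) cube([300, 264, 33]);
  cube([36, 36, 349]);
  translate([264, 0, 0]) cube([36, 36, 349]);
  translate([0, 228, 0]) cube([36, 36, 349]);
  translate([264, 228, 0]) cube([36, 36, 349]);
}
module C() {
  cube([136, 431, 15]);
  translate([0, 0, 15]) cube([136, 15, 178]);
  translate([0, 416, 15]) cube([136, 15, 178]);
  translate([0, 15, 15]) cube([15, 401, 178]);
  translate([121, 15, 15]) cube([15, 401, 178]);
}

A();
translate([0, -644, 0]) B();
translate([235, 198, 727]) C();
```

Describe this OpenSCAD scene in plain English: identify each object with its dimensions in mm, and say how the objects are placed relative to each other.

A is a table with a 606×827 mm rectangular top, 40 mm thick, top surface at z = 727 mm, supported by four 86×86 mm square legs, each inset 21 mm from the nearest pair of top edges, running from the floor. Four apron rails, 86 mm thick and 61 mm tall, run between adjacent legs with their top edges flush with the underside of the top and their outer faces flush with the legs' outer faces.

B is a four-legged stool. The seat is 300×264 mm, 33 mm thick, top at z = 382 mm. It stands on four square legs, each 36×36 mm in cross-section, from z = 0 to the seat underside, each flush with a corner of the seat.

C is an open storage box with external size 136×431×193 mm and wall thickness 15 mm (the base is also 15 mm thick). The base covers the whole footprint; the four walls stand on the base, with the y-facing walls full-width and the x-facing walls fitting between their inner faces.

The stool is on the floor beside the table on its −y side. The open box is on top of the table, centred.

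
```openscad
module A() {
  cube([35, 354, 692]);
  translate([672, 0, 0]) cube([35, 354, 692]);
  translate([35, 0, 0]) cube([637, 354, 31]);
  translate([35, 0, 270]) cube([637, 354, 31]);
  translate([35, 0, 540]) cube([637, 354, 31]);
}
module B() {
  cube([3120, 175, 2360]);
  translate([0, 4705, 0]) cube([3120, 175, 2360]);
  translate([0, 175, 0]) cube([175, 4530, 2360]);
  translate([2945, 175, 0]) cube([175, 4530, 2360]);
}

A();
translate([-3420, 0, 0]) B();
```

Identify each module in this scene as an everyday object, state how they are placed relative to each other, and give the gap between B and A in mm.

A is a bookshelf. B is a house frame. The house frame is on the floor beside the bookshelf on its −x side. The gap between the house frame and the bookshelf is 300 mm.

The house frame's nearest face is 300 mm from the bookshelf's −x face.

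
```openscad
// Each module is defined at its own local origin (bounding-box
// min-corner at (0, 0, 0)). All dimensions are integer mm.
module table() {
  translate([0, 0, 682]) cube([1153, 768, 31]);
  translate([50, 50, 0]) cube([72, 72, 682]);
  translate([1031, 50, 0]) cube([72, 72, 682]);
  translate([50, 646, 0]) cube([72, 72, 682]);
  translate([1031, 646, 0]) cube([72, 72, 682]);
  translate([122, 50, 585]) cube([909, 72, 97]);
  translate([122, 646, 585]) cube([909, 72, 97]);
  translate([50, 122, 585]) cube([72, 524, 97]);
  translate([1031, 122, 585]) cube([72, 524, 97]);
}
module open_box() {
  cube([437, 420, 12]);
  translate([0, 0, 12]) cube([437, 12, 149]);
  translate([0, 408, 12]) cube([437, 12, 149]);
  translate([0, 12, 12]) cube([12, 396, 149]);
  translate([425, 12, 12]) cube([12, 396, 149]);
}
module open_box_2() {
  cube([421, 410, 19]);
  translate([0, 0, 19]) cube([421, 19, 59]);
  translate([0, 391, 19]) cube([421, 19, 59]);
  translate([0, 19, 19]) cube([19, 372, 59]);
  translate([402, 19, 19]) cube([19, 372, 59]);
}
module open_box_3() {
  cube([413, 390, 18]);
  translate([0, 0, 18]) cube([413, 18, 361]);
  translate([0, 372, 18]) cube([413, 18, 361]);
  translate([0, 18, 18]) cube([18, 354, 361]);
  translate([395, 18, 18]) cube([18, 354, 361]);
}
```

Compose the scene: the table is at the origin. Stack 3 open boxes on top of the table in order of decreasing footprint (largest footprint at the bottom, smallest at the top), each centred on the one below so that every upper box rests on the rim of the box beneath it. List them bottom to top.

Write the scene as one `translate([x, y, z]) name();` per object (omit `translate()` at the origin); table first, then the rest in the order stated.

table();
translate([358, 174, 713]) open_box();
translate([366, 179, 874]) open_box_2();
translate([370, 189, 952]) open_box_3();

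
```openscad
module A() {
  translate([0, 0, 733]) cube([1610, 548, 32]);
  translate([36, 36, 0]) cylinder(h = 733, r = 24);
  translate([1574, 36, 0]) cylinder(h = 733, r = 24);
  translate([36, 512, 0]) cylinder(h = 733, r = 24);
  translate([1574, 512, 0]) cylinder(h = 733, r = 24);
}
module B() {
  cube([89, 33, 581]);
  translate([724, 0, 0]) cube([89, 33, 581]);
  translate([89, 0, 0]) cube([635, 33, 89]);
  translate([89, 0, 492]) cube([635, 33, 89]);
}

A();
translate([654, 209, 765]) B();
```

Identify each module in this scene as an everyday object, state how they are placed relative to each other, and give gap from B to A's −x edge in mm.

The picture frame's min-x is at 654; the table's min-x is 0; gap = 654 mm.

A is a table. B is a picture frame. The picture frame is on top of the table. The gap from the picture frame to the table's −x edge is 654 mm.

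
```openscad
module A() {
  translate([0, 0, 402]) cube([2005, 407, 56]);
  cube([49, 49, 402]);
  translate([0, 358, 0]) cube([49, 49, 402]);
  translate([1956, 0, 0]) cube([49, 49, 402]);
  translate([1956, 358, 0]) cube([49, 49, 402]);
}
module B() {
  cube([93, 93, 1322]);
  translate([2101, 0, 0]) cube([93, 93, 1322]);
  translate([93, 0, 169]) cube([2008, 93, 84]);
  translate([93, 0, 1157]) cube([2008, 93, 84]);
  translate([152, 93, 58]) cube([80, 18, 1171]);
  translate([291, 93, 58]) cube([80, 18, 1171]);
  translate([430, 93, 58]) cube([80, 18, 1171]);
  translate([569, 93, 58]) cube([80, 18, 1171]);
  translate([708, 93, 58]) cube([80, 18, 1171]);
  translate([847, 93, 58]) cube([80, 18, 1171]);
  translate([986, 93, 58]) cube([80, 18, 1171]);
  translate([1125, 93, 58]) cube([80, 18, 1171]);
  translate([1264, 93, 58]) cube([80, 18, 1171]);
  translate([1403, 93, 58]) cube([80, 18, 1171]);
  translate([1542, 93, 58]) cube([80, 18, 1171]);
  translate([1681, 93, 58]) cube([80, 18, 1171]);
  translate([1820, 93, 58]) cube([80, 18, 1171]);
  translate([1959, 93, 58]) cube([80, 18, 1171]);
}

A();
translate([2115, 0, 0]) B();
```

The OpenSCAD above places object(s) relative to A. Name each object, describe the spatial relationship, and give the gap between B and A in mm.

The fence section's nearest face is 110 mm from the bench's +x face.

A is a bench. B is a fence section. The fence section is on the floor beside the bench on its +x side. The gap between the fence section and the bench is 110 mm.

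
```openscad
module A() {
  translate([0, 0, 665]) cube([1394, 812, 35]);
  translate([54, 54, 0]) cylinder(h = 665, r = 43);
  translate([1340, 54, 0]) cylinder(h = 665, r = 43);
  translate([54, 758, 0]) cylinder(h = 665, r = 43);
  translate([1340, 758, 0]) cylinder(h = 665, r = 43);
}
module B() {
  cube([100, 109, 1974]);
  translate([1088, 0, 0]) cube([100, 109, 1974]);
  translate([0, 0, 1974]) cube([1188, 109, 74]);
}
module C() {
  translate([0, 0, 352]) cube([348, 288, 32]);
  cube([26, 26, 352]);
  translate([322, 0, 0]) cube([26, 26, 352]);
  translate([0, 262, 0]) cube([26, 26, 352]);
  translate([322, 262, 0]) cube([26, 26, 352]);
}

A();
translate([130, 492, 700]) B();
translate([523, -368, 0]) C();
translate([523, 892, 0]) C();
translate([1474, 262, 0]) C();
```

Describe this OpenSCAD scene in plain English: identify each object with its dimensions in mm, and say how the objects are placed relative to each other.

A is a rectangular dining table. The top is 1394×812×35 mm with its upper surface at z = 700 mm. It stands on four round legs of 86 mm diameter, each leg's bounding box inset 11 mm from the nearest pair of top edges, running from the floor to the underside of the top.

B is a door frame. The clear opening is 988 mm wide and 1974 mm high. Two 100 mm wide jambs, 109 mm deep, stand either side of the opening from the floor to the top of the opening. A 74 mm thick head sits across the top of both jambs, spanning the full outside width of the frame.

C is a four-legged stool. The seat is 348×288 mm, 32 mm thick, top at z = 384 mm. It stands on four square legs, each 26×26 mm in cross-section, from z = 0 to the seat underside, each flush with a corner of the seat.

The door frame is on top of the table. Three stools sit around the table at the −y, +y, +x sides.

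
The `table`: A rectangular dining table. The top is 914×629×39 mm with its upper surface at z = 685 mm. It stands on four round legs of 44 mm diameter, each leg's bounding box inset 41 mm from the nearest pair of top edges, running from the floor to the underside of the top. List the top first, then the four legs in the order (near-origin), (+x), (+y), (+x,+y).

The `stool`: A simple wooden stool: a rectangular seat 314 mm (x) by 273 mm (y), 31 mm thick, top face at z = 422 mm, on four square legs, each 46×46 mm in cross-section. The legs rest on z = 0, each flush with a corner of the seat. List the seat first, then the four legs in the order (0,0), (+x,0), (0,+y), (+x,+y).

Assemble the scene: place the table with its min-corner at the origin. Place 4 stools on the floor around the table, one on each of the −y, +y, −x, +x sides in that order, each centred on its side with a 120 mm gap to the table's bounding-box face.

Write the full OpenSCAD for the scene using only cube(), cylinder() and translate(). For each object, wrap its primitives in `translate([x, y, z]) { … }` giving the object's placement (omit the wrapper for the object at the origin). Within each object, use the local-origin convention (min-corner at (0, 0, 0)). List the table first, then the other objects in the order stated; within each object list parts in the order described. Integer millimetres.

translate([0, 0, 646]) cube([914, 629, 39]);
translate([63, 63, 0]) cylinder(h = 646, r = 22);
translate([851, 63, 0]) cylinder(h = 646, r = 22);
translate([63, 566, 0]) cylinder(h = 646, r = 22);
translate([851, 566, 0]) cylinder(h = 646, r = 22);
translate([300, -393, 0]) {
  translate([0, 0, 391]) cube([314, 273, 31]);
  cube([46, 46, 391]);
  translate([268, 0, 0]) cube([46, 46, 391]);
  translate([0, 227, 0]) cube([46, 46, 391]);
  translate([268, 227, 0]) cube([46, 46, 391]);
}
translate([300, 749, 0]) {
  translate([0, 0, 391]) cube([314, 273, 31]);
  cube([46, 46, 391]);
  translate([268, 0, 0]) cube([46, 46, 391]);
  translate([0, 227, 0]) cube([46, 46, 391]);
  translate([268, 227, 0]) cube([46, 46, 391]);
}
translate([-434, 178, 0]) {
  translate([0, 0, 391]) cube([314, 273, 31]);
  cube([46, 46, 391]);
  translate([268, 0, 0]) cube([46, 46, 391]);
  translate([0, 227, 0]) cube([46, 46, 391]);
  translate([268, 227, 0]) cube([46, 46, 391]);
}
translate([1034, 178, 0]) {
  translate([0, 0, 391]) cube([314, 273, 31]);
  cube([46, 46, 391]);
  translate([268, 0, 0]) cube([46, 46, 391]);
  translate([0, 227, 0]) cube([46, 46, 391]);
  translate([268, 227, 0]) cube([46, 46, 391]);
}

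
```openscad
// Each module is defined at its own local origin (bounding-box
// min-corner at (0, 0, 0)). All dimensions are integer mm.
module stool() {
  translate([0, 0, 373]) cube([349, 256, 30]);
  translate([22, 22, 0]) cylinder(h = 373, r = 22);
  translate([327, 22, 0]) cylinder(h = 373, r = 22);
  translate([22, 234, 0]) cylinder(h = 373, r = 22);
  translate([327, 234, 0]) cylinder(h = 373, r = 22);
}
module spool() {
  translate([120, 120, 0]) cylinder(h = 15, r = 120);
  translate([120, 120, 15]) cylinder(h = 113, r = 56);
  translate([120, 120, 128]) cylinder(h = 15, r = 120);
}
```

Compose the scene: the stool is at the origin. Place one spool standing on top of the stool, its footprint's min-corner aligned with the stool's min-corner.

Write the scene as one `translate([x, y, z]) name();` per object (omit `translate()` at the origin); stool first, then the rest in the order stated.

stool();
translate([0, 0, 403]) spool();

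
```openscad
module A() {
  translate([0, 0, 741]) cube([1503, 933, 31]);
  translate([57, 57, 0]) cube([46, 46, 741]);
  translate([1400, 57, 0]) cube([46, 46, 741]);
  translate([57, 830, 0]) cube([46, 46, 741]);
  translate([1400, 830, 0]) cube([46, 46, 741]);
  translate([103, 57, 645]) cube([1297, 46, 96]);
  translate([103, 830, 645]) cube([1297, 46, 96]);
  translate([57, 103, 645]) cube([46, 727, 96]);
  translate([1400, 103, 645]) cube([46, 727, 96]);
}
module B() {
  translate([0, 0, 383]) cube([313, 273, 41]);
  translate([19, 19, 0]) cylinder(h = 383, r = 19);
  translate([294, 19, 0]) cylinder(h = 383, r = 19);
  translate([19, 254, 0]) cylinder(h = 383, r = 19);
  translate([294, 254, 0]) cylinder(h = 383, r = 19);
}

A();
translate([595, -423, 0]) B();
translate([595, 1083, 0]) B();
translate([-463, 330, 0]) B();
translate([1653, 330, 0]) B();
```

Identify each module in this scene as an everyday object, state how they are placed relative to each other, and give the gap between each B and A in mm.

Each stool's nearest face is 150 mm from the table's bounding box.

A is a table. B is a stool. Four stools sit around the table at the −y, +y, −x, +x sides. The gap between each stool and the table is 150 mm.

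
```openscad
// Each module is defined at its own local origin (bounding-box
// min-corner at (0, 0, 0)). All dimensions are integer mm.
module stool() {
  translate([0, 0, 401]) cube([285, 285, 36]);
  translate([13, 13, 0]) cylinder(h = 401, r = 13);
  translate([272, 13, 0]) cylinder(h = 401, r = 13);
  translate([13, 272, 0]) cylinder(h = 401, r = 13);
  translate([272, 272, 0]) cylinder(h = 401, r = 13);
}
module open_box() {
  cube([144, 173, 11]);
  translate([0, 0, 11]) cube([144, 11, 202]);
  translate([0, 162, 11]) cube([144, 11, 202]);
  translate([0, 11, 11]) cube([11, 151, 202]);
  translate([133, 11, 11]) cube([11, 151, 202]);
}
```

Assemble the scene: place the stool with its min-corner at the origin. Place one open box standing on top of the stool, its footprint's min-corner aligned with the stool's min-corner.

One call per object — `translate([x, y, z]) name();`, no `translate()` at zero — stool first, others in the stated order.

stool();
translate([0, 0, 437]) open_box();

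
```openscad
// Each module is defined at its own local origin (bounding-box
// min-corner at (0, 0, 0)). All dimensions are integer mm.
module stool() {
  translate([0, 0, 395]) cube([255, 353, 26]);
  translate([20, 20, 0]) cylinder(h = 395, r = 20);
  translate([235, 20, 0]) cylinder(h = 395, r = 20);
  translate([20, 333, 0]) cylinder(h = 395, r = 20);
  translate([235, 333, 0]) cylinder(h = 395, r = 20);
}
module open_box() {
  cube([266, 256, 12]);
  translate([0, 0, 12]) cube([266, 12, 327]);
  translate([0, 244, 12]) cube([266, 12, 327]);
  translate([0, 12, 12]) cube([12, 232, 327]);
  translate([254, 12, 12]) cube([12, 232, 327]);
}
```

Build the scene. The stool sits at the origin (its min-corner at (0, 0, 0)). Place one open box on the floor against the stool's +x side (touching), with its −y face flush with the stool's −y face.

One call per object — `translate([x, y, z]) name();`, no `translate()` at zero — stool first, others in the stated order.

stool();
translate([255, 0, 0]) open_box();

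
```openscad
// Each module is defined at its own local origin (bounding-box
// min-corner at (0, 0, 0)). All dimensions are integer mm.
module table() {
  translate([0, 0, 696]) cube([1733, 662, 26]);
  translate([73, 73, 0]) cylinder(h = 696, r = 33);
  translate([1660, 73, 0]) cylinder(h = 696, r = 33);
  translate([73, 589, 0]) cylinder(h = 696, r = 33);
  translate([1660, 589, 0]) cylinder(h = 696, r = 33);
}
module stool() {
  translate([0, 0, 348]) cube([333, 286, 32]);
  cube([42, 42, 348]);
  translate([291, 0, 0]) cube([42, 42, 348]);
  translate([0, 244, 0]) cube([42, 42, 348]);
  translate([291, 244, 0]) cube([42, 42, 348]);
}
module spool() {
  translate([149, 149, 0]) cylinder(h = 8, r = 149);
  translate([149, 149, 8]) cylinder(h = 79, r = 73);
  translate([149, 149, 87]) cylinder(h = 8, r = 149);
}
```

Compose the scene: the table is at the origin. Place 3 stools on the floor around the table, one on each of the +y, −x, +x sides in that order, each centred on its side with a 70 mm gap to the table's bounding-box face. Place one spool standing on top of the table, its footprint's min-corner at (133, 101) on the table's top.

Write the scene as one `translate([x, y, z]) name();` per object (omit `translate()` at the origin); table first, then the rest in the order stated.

table();
translate([700, 732, 0]) stool();
translate([-403, 188, 0]) stool();
translate([1803, 188, 0]) stool();
translate([133, 101, 722]) spool();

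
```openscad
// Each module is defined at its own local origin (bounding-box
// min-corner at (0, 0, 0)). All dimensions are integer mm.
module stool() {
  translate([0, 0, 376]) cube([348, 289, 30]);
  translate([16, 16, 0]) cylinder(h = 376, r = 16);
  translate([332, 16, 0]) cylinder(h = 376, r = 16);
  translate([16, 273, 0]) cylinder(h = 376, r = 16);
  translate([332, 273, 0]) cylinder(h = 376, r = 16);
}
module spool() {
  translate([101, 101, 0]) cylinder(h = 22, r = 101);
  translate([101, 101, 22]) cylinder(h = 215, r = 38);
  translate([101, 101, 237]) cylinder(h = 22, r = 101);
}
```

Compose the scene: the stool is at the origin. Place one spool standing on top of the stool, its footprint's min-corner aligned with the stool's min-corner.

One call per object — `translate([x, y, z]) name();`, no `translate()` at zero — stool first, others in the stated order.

stool();
translate([0, 0, 406]) spool();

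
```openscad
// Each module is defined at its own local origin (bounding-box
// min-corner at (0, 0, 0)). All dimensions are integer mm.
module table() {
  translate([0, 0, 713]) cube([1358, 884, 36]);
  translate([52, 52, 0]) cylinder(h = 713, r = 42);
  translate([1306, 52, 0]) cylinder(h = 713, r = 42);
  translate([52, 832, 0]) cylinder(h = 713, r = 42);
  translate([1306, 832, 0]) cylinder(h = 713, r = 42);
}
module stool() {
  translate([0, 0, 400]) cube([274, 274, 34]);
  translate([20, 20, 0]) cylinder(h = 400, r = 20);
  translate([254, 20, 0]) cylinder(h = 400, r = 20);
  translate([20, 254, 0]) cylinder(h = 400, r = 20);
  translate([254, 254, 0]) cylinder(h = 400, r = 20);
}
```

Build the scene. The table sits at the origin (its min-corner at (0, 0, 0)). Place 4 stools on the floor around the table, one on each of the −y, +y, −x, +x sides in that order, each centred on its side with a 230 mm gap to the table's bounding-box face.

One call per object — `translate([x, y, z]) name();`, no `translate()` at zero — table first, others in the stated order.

table();
translate([542, -504, 0]) stool();
translate([542, 1114, 0]) stool();
translate([-504, 305, 0]) stool();
translate([1588, 305, 0]) stool();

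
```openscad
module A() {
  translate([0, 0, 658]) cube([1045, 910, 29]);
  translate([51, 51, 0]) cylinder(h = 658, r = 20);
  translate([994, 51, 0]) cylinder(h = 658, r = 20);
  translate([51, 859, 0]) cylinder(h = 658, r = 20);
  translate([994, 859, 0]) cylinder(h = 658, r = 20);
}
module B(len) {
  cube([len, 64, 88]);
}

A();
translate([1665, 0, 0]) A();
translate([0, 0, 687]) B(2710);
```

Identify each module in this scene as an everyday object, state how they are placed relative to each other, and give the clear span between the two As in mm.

Second table starts at x = 1665; first ends at x = 1045; clear span = 1665 − 1045 = 620 mm.

A is a table. B is a beam. A beam spans the tops of two tables. The clear span between the two tables is 620 mm.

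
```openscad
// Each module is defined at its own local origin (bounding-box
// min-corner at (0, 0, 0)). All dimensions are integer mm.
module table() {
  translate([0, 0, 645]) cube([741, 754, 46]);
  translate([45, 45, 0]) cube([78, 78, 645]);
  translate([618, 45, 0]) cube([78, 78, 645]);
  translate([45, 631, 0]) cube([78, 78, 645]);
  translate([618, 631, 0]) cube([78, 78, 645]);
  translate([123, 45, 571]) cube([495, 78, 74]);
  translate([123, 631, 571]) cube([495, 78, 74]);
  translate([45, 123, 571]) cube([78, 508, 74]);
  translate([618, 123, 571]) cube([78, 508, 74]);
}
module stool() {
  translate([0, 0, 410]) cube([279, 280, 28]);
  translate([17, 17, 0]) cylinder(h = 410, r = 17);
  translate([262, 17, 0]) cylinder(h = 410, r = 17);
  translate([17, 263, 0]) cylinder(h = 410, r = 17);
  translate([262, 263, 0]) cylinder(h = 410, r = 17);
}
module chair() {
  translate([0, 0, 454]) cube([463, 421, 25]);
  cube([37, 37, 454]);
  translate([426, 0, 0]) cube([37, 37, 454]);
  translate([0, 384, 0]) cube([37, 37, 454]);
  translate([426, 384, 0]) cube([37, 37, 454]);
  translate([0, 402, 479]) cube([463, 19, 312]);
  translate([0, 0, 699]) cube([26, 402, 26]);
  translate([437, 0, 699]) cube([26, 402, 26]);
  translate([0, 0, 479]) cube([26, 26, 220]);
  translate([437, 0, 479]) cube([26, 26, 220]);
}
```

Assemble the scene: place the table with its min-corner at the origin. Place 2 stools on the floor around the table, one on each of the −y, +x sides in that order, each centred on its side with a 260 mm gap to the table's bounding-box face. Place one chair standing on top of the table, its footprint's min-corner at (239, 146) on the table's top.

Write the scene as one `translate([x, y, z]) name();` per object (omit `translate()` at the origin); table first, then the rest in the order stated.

table();
translate([231, -540, 0]) stool();
translate([1001, 237, 0]) stool();
translate([239, 146, 691]) chair();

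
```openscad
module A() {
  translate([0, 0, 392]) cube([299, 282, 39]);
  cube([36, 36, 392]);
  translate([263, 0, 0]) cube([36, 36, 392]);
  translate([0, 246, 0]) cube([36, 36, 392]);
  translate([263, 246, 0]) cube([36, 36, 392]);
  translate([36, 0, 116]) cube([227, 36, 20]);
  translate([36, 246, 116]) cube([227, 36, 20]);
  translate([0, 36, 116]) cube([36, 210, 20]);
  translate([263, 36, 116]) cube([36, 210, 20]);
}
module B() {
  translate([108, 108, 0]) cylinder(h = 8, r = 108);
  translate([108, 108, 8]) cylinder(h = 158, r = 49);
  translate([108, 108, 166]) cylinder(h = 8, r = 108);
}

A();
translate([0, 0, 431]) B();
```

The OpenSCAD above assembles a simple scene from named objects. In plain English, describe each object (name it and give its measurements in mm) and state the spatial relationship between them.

A is a four-legged stool. The seat is 299×282 mm, 39 mm thick, top at z = 431 mm. It stands on four square legs, each 36×36 mm in cross-section, from z = 0 to the seat underside, each flush with a corner of the seat. Four stretchers, 36 mm wide and 20 mm tall, connect adjacent legs with their undersides at z = 116 mm, each running between the inner faces of the legs it joins and aligned with the legs' outer faces on the other axis.

B is a spool: two coaxial disc flanges of radius 108 mm and thickness 8 mm, joined by a core cylinder of radius 49 mm and height 158 mm. The lower flange rests on z = 0 and the three cylinders share a vertical axis.

The spool is on top of the stool.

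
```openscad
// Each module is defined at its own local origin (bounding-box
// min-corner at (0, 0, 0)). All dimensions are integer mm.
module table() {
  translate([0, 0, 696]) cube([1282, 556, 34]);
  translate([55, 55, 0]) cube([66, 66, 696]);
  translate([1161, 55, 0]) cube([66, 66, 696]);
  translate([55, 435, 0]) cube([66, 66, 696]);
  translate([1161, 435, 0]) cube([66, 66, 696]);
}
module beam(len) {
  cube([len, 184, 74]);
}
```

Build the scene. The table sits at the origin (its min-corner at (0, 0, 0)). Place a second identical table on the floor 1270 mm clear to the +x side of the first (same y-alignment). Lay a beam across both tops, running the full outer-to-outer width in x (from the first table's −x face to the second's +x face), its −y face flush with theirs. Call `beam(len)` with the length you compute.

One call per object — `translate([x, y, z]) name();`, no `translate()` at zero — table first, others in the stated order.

table();
translate([2552, 0, 0]) table();
translate([0, 0, 730]) beam(3834);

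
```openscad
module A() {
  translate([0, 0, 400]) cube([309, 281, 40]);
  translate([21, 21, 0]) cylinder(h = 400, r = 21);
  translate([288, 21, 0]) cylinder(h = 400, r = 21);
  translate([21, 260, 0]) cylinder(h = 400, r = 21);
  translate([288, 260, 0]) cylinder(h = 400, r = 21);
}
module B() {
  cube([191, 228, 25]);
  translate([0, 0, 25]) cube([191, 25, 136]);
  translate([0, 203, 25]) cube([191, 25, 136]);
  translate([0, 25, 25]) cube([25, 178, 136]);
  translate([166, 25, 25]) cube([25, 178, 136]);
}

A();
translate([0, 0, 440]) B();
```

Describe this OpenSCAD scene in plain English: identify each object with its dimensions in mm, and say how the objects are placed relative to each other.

A is a four-legged stool. The seat is a 309×281×40 mm slab whose top surface is at z = 440 mm; four round legs, each 42 mm in diameter, run from the floor (z = 0) to the underside of the seat, each leg's axis is inset half a diameter from the nearest pair of seat edges (so the leg's bounding box is flush with the corner).

B is an open storage box with external size 191×228×161 mm and wall thickness 25 mm (the base is also 25 mm thick). The base covers the whole footprint; the four walls stand on the base, with the y-facing walls full-width and the x-facing walls fitting between their inner faces.

The open box is on top of the stool.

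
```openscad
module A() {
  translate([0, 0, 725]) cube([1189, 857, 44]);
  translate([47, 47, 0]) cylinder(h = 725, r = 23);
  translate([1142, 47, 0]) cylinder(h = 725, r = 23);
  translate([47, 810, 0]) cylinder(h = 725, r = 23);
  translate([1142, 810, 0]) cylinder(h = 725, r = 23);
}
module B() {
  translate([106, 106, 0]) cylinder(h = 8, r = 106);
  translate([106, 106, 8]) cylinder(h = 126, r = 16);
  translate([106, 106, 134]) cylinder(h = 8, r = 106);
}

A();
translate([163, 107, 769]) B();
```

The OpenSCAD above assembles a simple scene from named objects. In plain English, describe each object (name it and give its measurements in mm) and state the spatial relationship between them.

A is a table: top 1189 mm (x) × 857 mm (y), 44 mm thick, upper face at z = 769 mm, on four round legs of 46 mm diameter, each leg's bounding box inset 24 mm from the nearest pair of top edges, running from z = 0 to the bottom of the top.

B is a spool: two coaxial disc flanges of radius 106 mm and thickness 8 mm, joined by a core cylinder of radius 16 mm and height 126 mm. The lower flange rests on z = 0 and the three cylinders share a vertical axis.

The spool is on top of the table.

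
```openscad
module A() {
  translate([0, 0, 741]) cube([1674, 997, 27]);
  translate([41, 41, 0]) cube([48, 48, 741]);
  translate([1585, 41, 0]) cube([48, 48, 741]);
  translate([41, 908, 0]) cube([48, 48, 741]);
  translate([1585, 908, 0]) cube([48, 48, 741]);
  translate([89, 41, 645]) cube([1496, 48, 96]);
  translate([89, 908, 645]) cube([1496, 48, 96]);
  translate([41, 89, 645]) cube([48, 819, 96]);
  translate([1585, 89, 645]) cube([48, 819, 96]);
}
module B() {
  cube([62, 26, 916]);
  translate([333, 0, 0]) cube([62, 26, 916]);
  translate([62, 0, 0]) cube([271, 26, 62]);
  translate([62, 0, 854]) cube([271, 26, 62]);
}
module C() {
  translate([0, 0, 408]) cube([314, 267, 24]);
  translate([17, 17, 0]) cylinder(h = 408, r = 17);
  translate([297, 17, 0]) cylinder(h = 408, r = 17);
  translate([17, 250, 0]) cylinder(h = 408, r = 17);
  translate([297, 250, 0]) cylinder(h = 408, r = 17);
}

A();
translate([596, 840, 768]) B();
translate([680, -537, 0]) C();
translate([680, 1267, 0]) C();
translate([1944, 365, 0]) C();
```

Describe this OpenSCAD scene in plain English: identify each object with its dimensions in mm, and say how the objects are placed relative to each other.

A is a table: top 1674 mm (x) × 997 mm (y), 27 mm thick, upper face at z = 768 mm, on four 48×48 mm square legs, each inset 41 mm from the nearest pair of top edges, running from z = 0 to the bottom of the top. Four apron rails, 48 mm thick and 96 mm tall, run between adjacent legs with their top edges flush with the underside of the top and their outer faces flush with the legs' outer faces.

B is a rectangular picture frame lying in the x–z plane (depth along y). The opening is 271 mm wide (x) by 792 mm tall (z), surrounded by a border 62 mm wide on all four sides. The frame is 26 mm deep and is made of two full-height vertical stiles with two horizontal rails fitted between them.

C is a simple wooden stool: a rectangular seat 314 mm (x) by 267 mm (y), 24 mm thick, top face at z = 432 mm, on four round legs, each 34 mm in diameter. The legs rest on z = 0, each leg's axis is inset half a diameter from the nearest pair of seat edges (so the leg's bounding box is flush with the corner).

The picture frame is on top of the table. Three stools sit around the table at the −y, +y, +x sides.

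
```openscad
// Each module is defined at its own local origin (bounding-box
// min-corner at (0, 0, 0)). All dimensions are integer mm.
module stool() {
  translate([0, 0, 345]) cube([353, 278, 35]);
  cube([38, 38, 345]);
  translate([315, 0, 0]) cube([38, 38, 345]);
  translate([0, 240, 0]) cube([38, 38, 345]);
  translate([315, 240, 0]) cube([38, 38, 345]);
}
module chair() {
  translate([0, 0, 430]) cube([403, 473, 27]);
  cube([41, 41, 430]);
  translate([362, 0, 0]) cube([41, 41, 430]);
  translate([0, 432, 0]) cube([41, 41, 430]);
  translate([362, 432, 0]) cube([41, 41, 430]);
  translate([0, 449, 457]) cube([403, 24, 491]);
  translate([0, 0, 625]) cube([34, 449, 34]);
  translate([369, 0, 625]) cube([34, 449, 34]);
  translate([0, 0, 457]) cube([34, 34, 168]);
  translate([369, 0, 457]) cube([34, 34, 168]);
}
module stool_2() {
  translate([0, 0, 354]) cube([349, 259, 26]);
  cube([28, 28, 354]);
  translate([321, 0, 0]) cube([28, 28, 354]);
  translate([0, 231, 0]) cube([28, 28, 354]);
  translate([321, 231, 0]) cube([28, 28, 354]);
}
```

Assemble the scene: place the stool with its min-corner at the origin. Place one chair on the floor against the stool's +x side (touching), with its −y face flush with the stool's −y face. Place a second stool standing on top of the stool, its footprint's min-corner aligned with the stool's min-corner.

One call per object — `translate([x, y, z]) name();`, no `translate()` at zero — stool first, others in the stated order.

stool();
translate([353, 0, 0]) chair();
translate([0, 0, 380]) stool_2();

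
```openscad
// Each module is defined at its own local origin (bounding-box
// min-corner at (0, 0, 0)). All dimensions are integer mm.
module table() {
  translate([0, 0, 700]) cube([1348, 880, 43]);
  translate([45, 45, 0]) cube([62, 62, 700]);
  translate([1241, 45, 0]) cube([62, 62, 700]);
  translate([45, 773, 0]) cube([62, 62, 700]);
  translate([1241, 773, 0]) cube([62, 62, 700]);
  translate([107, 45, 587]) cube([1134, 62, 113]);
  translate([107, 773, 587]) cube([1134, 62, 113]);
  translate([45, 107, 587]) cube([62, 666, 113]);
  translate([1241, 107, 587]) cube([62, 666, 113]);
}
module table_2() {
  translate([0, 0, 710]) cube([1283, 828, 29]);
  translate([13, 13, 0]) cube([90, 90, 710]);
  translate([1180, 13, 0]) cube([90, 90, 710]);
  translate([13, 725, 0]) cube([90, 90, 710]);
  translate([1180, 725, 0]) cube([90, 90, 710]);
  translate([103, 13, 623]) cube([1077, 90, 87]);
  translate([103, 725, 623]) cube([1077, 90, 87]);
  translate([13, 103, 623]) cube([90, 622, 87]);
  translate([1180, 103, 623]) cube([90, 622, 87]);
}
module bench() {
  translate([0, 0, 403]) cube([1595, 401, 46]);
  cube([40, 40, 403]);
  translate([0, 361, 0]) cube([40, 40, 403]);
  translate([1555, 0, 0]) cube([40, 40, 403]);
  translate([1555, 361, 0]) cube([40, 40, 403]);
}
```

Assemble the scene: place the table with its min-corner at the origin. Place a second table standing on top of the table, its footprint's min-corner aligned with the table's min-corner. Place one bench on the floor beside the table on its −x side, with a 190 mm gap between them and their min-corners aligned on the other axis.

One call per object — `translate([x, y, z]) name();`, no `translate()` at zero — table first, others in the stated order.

table();
translate([0, 0, 743]) table_2();
translate([-1785, 0, 0]) bench();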